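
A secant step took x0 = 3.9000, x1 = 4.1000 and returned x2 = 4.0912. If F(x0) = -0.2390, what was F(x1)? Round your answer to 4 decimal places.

The secant line through (3.9000, -0.2390) and (4.1000, F(x1)) crosses zero at x2 = 4.0912.
So (3.9000, -0.2390), (4.1000, F(x1)), (4.0912, 0) are collinear:
F(x1) = -0.2390 · (4.1000 − 4.0912) / (3.9000 − 4.0912) = -0.2390 · (0.008800)/(-0.191200) = 0.011000

0.0110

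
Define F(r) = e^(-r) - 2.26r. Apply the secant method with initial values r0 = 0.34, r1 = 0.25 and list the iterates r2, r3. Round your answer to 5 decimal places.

F(0.34) = -0.0566297, F(0.25) = 0.2138008
r2 = 0.2500000 − 0.2138008·(0.2500000 − 0.3400000) / (0.2138008 − (-0.0566297)) = 0.2500000 − (-0.0192421)/(0.2704305) = 0.3211535
F(0.3211535) = -0.0004950
r3 = 0.3211535 − (-0.0004950)·(0.3211535 − 0.2500000) / (-0.0004950 − 0.2138008) = 0.3211535 − (-0.0000352)/(-0.2142957) = 0.3209891

0.32115, 0.32099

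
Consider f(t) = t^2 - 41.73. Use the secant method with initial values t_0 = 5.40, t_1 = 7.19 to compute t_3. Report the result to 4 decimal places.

f(5.40) = -12.570000, f(7.19) = 9.966100
t_2 = 7.190000 − 9.966100·(7.190000 − 5.400000) / (9.966100 − (-12.570000)) = 7.190000 − (17.839319)/(22.536100) = 6.398411
f(6.398411) = -0.790331
t_3 = 6.398411 − (-0.790331)·(6.398411 − 7.190000) / (-0.790331 − 9.966100) = 6.398411 − (0.625617)/(-10.756431) = 6.456574

6.4566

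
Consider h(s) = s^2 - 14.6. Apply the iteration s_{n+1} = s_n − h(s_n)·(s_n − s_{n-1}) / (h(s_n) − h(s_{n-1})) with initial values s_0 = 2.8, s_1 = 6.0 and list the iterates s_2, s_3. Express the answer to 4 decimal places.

h(2.8) = -6.760000, h(6.0) = 21.400000
s_2 = 6.000000 − 21.400000·(6.000000 − 2.800000) / (21.400000 − (-6.760000)) = 6.000000 − (68.480000)/(28.160000) = 3.568182
h(3.568182) = -1.868079
s_3 = 3.568182 − (-1.868079)·(3.568182 − 6.000000) / (-1.868079 − 21.400000) = 3.568182 − (4.542827)/(-23.268079) = 3.763420

3.5682, 3.7634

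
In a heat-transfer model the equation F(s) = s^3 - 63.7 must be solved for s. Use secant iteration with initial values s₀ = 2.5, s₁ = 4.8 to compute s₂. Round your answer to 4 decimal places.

3.6643

F(2.5) = -48.075000, F(4.8) = 46.892000
s₂ = 4.800000 − 46.892000·(4.800000 − 2.500000) / (46.892000 − (-48.075000)) = 4.800000 − (107.851600)/(94.967000) = 3.664326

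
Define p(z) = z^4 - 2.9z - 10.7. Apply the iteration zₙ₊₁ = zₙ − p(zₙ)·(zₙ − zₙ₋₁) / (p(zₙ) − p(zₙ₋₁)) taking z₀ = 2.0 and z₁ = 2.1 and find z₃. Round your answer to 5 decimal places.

2.01687

p(2.0) = -0.5000000, p(2.1) = 2.6581000
z₂ = 2.1000000 − 2.6581000·(2.1000000 − 2.0000000) / (2.6581000 − (-0.5000000)) = 2.1000000 − (0.2658100)/(3.1581000) = 2.0158323
p(2.0158323) = -0.0332323
z₃ = 2.0158323 − (-0.0332323)·(2.0158323 − 2.1000000) / (-0.0332323 − 2.6581000) = 2.0158323 − (0.0027971)/(-2.6913323) = 2.0168716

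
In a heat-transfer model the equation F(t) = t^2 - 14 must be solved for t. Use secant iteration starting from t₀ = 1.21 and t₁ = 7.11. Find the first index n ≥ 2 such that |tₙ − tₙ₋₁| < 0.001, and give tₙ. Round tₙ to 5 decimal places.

F(1.21) = -12.5359000, F(7.11) = 36.5521000
t₂ = 7.1100000 − 36.5521000·(5.9000000)/(49.0880000) = 2.7167188;  |Δ| = 4.3932813
F(2.7167188) = -6.6194392
t₃ = 2.7167188 − (-6.6194392)·(-4.3932813)/(-43.1715392) = 3.3903352;  |Δ| = 0.6736164
F(3.3903352) = -2.5056273
t₄ = 3.3903352 − (-2.5056273)·(0.6736164)/(4.1138119) = 3.8006193;  |Δ| = 0.4102841
F(3.8006193) = 0.4447072
t₅ = 3.8006193 − 0.4447072·(0.4102841)/(2.9503346) = 3.7387767;  |Δ| = 0.0618426
F(3.7387767) = -0.0215485
t₆ = 3.7387767 − (-0.0215485)·(-0.0618426)/(-0.4662557) = 3.7416349;  |Δ| = 0.0028581
F(3.7416349) = -0.0001686
t₇ = 3.7416349 − (-0.0001686)·(0.0028581)/(0.0213799) = 3.7416574;  |Δ| = 0.0000225
|t₇ − t₆| = 0.0000225 < 0.001

n = 7, tₙ = 3.74166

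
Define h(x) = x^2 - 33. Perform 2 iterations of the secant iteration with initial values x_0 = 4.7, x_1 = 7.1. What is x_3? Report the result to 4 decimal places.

5.7318

h(4.7) = -10.910000, h(7.1) = 17.410000
x_2 = 7.100000 − 17.410000·(7.100000 − 4.700000) / (17.410000 − (-10.910000)) = 7.100000 − (41.784000)/(28.320000) = 5.624576
h(5.624576) = -1.364142
x_3 = 5.624576 − (-1.364142)·(5.624576 − 7.100000) / (-1.364142 − 17.410000) = 5.624576 − (2.012687)/(-18.774142) = 5.731782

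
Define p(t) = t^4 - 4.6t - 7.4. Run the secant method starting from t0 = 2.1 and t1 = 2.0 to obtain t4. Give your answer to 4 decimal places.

p(2.1) = 2.388100, p(2.0) = -0.600000
t2 = 2.000000 − (-0.600000)·(2.000000 − 2.100000) / (-0.600000 − 2.388100) = 2.000000 − (0.060000)/(-2.988100) = 2.020080
p(2.020080) = -0.040076
t3 = 2.020080 − (-0.040076)·(2.020080 − 2.000000) / (-0.040076 − (-0.600000)) = 2.020080 − (-0.000805)/(0.559924) = 2.021517
p(2.021517) = 0.000752
t4 = 2.021517 − 0.000752·(2.021517 − 2.020080) / (0.000752 − (-0.040076)) = 2.021517 − (0.000001)/(0.040829) = 2.021490

2.0215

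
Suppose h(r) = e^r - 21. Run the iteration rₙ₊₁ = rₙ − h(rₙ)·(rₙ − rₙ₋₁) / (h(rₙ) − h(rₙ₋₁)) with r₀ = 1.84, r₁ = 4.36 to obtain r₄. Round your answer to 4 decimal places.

h(1.84) = -14.703462, h(4.36) = 57.257134
r₂ = 4.360000 − 57.257134·(4.360000 − 1.840000) / (57.257134 − (-14.703462)) = 4.360000 − (144.287979)/(71.960596) = 2.354903
h(2.354903) = -10.462894
r₃ = 2.354903 − (-10.462894)·(2.354903 − 4.360000) / (-10.462894 − 57.257134) = 2.354903 − (20.979117)/(-67.720028) = 2.664695
h(2.664695) = -6.636434
r₄ = 2.664695 − (-6.636434)·(2.664695 − 2.354903) / (-6.636434 − (-10.462894)) = 2.664695 − (-2.055914)/(3.826460) = 3.201984

3.2020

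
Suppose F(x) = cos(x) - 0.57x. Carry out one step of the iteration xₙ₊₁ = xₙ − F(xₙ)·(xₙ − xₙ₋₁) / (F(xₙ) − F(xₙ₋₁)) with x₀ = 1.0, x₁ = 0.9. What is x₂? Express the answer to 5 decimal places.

0.97853

F(1.0) = -0.0296977, F(0.9) = 0.1086100
x₂ = 0.9000000 − 0.1086100·(0.9000000 − 1.0000000) / (0.1086100 − (-0.0296977)) = 0.9000000 − (-0.0108610)/(0.1383077) = 0.9785278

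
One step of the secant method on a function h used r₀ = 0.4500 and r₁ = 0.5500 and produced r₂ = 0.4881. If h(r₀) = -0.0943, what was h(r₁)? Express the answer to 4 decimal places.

The secant line through (0.4500, -0.0943) and (0.5500, h(r₁)) crosses zero at r₂ = 0.4881.
So (0.4500, -0.0943), (0.5500, h(r₁)), (0.4881, 0) are collinear:
h(r₁) = -0.0943 · (0.5500 − 0.4881) / (0.4500 − 0.4881) = -0.0943 · (0.061900)/(-0.038100) = 0.153207

0.1532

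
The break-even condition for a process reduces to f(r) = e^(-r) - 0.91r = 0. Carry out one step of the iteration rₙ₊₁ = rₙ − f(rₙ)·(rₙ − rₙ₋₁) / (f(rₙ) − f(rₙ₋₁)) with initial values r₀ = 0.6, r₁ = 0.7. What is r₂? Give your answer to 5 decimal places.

0.60196

f(0.6) = 0.0028116, f(0.7) = -0.1404147
r₂ = 0.7000000 − (-0.1404147)·(0.7000000 − 0.6000000) / (-0.1404147 − 0.0028116) = 0.7000000 − (-0.0140415)/(-0.1432263) = 0.6019631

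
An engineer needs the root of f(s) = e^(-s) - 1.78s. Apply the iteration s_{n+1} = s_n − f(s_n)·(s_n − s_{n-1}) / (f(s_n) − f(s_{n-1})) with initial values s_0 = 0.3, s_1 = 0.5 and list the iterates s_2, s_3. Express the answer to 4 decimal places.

f(0.3) = 0.206818, f(0.5) = -0.283469
s_2 = 0.500000 − (-0.283469)·(0.500000 − 0.300000) / (-0.283469 − 0.206818) = 0.500000 − (-0.056694)/(-0.490288) = 0.384366
f(0.384366) = -0.003290
s_3 = 0.384366 − (-0.003290)·(0.384366 − 0.500000) / (-0.003290 − (-0.283469)) = 0.384366 − (0.000380)/(0.280180) = 0.383008

0.3844, 0.3830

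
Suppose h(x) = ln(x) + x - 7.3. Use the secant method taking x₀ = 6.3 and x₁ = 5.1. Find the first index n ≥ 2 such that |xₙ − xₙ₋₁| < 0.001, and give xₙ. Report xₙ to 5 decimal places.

h(6.3) = 0.8405496, h(5.1) = -0.5707595
x₂ = 5.1000000 − (-0.5707595)·(-1.2000000)/(-1.4113091) = 5.5853022;  |Δ| = 0.4853022
h(5.5853022) = 0.0054407
x₃ = 5.5853022 − 0.0054407·(0.4853022)/(0.5762002) = 5.5807198;  |Δ| = 0.0045824
h(5.5807198) = 0.0000375
x₄ = 5.5807198 − 0.0000375·(-0.0045824)/(-0.0054032) = 5.5806879;  |Δ| = 0.0000318
|x₄ − x₃| = 0.0000318 < 0.001

n = 4, xₙ = 5.58069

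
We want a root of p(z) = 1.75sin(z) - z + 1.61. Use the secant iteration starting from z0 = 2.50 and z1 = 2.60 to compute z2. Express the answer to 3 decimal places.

2.564

p(2.50) = 0.15733, p(2.60) = -0.08787
z2 = 2.60000 − (-0.08787)·(2.60000 − 2.50000) / (-0.08787 − 0.15733) = 2.60000 − (-0.00879)/(-0.24520) = 2.56416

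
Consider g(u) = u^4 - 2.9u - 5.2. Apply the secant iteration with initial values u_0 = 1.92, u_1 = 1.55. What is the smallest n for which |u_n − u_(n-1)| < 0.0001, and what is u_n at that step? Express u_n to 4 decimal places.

g(1.92) = 2.821545, g(1.55) = -3.922994
u_2 = 1.550000 − (-3.922994)·(-0.370000)/(-6.744539) = 1.765212;  |Δ| = 0.215212
g(1.765212) = -0.609819
u_3 = 1.765212 − (-0.609819)·(0.215212)/(3.313175) = 1.804824;  |Δ| = 0.039612
g(1.804824) = 0.176598
u_4 = 1.804824 − 0.176598·(0.039612)/(0.786417) = 1.795929;  |Δ| = 0.008895
g(1.795929) = -0.005245
u_5 = 1.795929 − (-0.005245)·(-0.008895)/(-0.181843) = 1.796185;  |Δ| = 0.000257
g(1.796185) = -0.000043
u_6 = 1.796185 − (-0.000043)·(0.000257)/(0.005202) = 1.796187;  |Δ| = 0.000002
|u_6 − u_5| = 0.000002 < 0.0001

n = 6, u_n = 1.7962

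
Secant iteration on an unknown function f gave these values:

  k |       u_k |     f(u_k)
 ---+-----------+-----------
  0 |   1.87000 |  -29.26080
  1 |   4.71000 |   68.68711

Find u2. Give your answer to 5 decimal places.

2.71842

u2 = 4.71000 − 68.68711·(4.71000 − 1.87000) / (68.68711 − (-29.26080))
   = 4.71000 − (195.0713924)/(97.9479100) = 2.7184170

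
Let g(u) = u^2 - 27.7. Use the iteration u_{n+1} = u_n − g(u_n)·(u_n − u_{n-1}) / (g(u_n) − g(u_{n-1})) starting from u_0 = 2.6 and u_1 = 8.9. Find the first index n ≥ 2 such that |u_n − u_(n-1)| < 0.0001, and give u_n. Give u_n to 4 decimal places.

n = 7, u_n = 5.2631

g(2.6) = -20.940000, g(8.9) = 51.510000
u_2 = 8.900000 − 51.510000·(6.300000)/(72.450000) = 4.420870;  |Δ| = 4.479130
g(4.420870) = -8.155912
u_3 = 4.420870 − (-8.155912)·(-4.479130)/(-59.665912) = 5.033135;  |Δ| = 0.612266
g(5.033135) = -2.367549
u_4 = 5.033135 − (-2.367549)·(0.612266)/(5.788363) = 5.283563;  |Δ| = 0.250428
g(5.283563) = 0.216043
u_5 = 5.283563 − 0.216043·(0.250428)/(2.583592) = 5.262622;  |Δ| = 0.020941
g(5.262622) = -0.004806
u_6 = 5.262622 − (-0.004806)·(-0.020941)/(-0.220849) = 5.263078;  |Δ| = 0.000456
g(5.263078) = -0.000009
u_7 = 5.263078 − (-0.000009)·(0.000456)/(0.004796) = 5.263079;  |Δ| = 0.000001
|u_7 − u_6| = 0.000001 < 0.0001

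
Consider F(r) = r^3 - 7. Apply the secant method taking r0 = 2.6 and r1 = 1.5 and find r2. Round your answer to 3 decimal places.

1.781

F(2.6) = 10.57600, F(1.5) = -3.62500
r2 = 1.50000 − (-3.62500)·(1.50000 − 2.60000) / (-3.62500 − 10.57600) = 1.50000 − (3.98750)/(-14.20100) = 1.78079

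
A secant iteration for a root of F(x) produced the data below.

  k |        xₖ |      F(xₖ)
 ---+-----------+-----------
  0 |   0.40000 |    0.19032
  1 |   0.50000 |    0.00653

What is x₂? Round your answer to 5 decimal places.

0.50355

x₂ = 0.50000 − 0.00653·(0.50000 − 0.40000) / (0.00653 − 0.19032)
   = 0.50000 − (0.0006530)/(-0.1837900) = 0.5035530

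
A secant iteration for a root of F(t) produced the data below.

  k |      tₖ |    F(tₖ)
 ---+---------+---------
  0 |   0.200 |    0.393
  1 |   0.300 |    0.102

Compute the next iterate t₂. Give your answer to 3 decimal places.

0.335

t₂ = 0.300 − 0.102·(0.300 − 0.200) / (0.102 − 0.393)
   = 0.300 − (0.01020)/(-0.29100) = 0.33505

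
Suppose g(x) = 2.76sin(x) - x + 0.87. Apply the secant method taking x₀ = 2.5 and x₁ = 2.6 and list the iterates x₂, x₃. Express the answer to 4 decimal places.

2.5066, 2.5068

g(2.5) = 0.021783, g(2.6) = -0.307216
x₂ = 2.600000 − (-0.307216)·(2.600000 − 2.500000) / (-0.307216 − 0.021783) = 2.600000 − (-0.030722)/(-0.328999) = 2.506621
g(2.506621) = 0.000486
x₃ = 2.506621 − 0.000486·(2.506621 − 2.600000) / (0.000486 − (-0.307216)) = 2.506621 − (-0.000045)/(0.307702) = 2.506768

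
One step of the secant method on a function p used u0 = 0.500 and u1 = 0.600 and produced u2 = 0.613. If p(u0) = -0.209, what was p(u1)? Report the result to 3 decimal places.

-0.024

The secant line through (0.500, -0.209) and (0.600, p(u1)) crosses zero at u2 = 0.613.
So (0.500, -0.209), (0.600, p(u1)), (0.613, 0) are collinear:
p(u1) = -0.209 · (0.600 − 0.613) / (0.500 − 0.613) = -0.209 · (-0.01300)/(-0.11300) = -0.02404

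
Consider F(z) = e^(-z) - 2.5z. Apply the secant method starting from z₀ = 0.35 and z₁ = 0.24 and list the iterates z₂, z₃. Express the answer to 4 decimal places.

0.2975, 0.2972

F(0.35) = -0.170312, F(0.24) = 0.186628
z₂ = 0.240000 − 0.186628·(0.240000 − 0.350000) / (0.186628 − (-0.170312)) = 0.240000 − (-0.020529)/(0.356940) = 0.297514
F(0.297514) = -0.001123
z₃ = 0.297514 − (-0.001123)·(0.297514 − 0.240000) / (-0.001123 − 0.186628) = 0.297514 − (-0.000065)/(-0.187751) = 0.297170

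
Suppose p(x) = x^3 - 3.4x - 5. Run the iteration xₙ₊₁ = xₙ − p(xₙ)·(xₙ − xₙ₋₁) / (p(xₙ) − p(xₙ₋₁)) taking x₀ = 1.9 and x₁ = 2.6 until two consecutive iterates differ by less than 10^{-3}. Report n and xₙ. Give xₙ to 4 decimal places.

p(1.9) = -4.601000, p(2.6) = 3.736000
x₂ = 2.600000 − 3.736000·(0.700000)/(8.337000) = 2.286314;  |Δ| = 0.313686
p(2.286314) = -0.822374
x₃ = 2.286314 − (-0.822374)·(-0.313686)/(-4.558374) = 2.342906;  |Δ| = 0.056592
p(2.342906) = -0.105181
x₄ = 2.342906 − (-0.105181)·(0.056592)/(0.717193) = 2.351206;  |Δ| = 0.008300
p(2.351206) = 0.003759
x₅ = 2.351206 − 0.003759·(0.008300)/(0.108941) = 2.350919;  |Δ| = 0.000286
|x₅ − x₄| = 0.000286 < 10^{-3}

n = 5, xₙ = 2.3509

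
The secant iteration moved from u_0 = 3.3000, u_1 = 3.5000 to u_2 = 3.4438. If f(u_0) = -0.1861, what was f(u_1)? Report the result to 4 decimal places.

0.0727

The secant line through (3.3000, -0.1861) and (3.5000, f(u_1)) crosses zero at u_2 = 3.4438.
So (3.3000, -0.1861), (3.5000, f(u_1)), (3.4438, 0) are collinear:
f(u_1) = -0.1861 · (3.5000 − 3.4438) / (3.3000 − 3.4438) = -0.1861 · (0.056200)/(-0.143800) = 0.072732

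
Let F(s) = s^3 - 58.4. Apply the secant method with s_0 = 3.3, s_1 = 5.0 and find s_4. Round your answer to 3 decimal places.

F(3.3) = -22.46300, F(5.0) = 66.60000
s_2 = 5.00000 − 66.60000·(5.00000 − 3.30000) / (66.60000 − (-22.46300)) = 5.00000 − (113.22000)/(89.06300) = 3.72877
F(3.72877) = -6.55641
s_3 = 3.72877 − (-6.55641)·(3.72877 − 5.00000) / (-6.55641 − 66.60000) = 3.72877 − (8.33474)/(-73.15641) = 3.84270
F(3.84270) = -1.65757
s_4 = 3.84270 − (-1.65757)·(3.84270 − 3.72877) / (-1.65757 − (-6.55641)) = 3.84270 − (-0.18885)/(4.89884) = 3.88125

3.881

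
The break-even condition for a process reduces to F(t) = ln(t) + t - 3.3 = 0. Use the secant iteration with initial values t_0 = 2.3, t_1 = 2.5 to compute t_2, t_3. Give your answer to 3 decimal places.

2.418, 2.417

F(2.3) = -0.16709, F(2.5) = 0.11629
t_2 = 2.50000 − 0.11629·(2.50000 − 2.30000) / (0.11629 − (-0.16709)) = 2.50000 − (0.02326)/(0.28338) = 2.41793
F(2.41793) = 0.00084
t_3 = 2.41793 − 0.00084·(2.41793 − 2.50000) / (0.00084 − 0.11629) = 2.41793 − (-0.00007)/(-0.11545) = 2.41733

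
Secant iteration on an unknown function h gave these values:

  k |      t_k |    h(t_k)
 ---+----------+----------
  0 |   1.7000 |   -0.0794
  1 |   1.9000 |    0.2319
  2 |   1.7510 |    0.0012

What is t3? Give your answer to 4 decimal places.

1.7502

t3 = 1.7510 − 0.0012·(1.7510 − 1.9000) / (0.0012 − 0.2319)
   = 1.7510 − (-0.000179)/(-0.230700) = 1.750225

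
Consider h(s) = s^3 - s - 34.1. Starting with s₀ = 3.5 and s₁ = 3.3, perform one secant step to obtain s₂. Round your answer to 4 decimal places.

h(3.5) = 5.275000, h(3.3) = -1.463000
s₂ = 3.300000 − (-1.463000)·(3.300000 − 3.500000) / (-1.463000 − 5.275000) = 3.300000 − (0.292600)/(-6.738000) = 3.343425

3.3434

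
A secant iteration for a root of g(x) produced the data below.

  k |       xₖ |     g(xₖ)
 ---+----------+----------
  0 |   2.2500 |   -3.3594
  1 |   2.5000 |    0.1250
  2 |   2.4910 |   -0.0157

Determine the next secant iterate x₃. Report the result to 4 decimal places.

x₃ = 2.4910 − (-0.0157)·(2.4910 − 2.5000) / (-0.0157 − 0.1250)
   = 2.4910 − (0.000141)/(-0.140700) = 2.492004

2.4920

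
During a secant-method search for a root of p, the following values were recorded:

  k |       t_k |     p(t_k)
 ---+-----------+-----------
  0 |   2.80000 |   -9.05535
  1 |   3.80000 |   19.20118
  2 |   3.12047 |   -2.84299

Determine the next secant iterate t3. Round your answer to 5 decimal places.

3.20811

t3 = 3.12047 − (-2.84299)·(3.12047 − 3.80000) / (-2.84299 − 19.20118)
   = 3.12047 − (1.9318970)/(-22.0441700) = 3.2081075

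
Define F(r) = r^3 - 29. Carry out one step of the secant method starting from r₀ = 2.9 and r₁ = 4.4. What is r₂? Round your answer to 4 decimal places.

3.0138

F(2.9) = -4.611000, F(4.4) = 56.184000
r₂ = 4.400000 − 56.184000·(4.400000 − 2.900000) / (56.184000 − (-4.611000)) = 4.400000 − (84.276000)/(60.795000) = 3.013768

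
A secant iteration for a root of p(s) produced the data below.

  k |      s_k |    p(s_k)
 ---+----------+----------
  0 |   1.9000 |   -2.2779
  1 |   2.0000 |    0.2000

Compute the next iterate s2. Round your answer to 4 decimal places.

s2 = 2.0000 − 0.2000·(2.0000 − 1.9000) / (0.2000 − (-2.2779))
   = 2.0000 − (0.020000)/(2.477900) = 1.991929

1.9919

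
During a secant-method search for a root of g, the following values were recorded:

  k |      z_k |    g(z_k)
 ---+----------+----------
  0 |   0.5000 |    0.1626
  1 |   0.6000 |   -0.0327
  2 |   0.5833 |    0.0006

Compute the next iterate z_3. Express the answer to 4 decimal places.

0.5836

z_3 = 0.5833 − 0.0006·(0.5833 − 0.6000) / (0.0006 − (-0.0327))
   = 0.5833 − (-0.000010)/(0.033300) = 0.583601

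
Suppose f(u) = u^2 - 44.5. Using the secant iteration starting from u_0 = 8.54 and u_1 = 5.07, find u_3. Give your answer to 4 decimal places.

f(8.54) = 28.431600, f(5.07) = -18.795100
u_2 = 5.070000 − (-18.795100)·(5.070000 − 8.540000) / (-18.795100 − 28.431600) = 5.070000 − (65.218997)/(-47.226700) = 6.450977
f(6.450977) = -2.884893
u_3 = 6.450977 − (-2.884893)·(6.450977 − 5.070000) / (-2.884893 − (-18.795100)) = 6.450977 − (-3.983971)/(15.910207) = 6.701381

6.7014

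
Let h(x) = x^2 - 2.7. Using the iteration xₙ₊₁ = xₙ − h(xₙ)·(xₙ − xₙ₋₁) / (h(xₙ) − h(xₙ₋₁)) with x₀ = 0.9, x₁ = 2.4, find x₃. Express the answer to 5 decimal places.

h(0.9) = -1.8900000, h(2.4) = 3.0600000
x₂ = 2.4000000 − 3.0600000·(2.4000000 − 0.9000000) / (3.0600000 − (-1.8900000)) = 2.4000000 − (4.5900000)/(4.9500000) = 1.4727273
h(1.4727273) = -0.5310744
x₃ = 1.4727273 − (-0.5310744)·(1.4727273 − 2.4000000) / (-0.5310744 − 3.0600000) = 1.4727273 − (0.4924508)/(-3.5910744) = 1.6098592

1.60986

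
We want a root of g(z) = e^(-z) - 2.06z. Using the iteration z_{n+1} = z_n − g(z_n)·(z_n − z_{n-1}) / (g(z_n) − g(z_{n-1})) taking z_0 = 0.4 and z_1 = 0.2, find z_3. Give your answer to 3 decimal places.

g(0.4) = -0.15368, g(0.2) = 0.40673
z_2 = 0.20000 − 0.40673·(0.20000 − 0.40000) / (0.40673 − (-0.15368)) = 0.20000 − (-0.08135)/(0.56041) = 0.34515
g(0.34515) = -0.00291
z_3 = 0.34515 − (-0.00291)·(0.34515 − 0.20000) / (-0.00291 − 0.40673) = 0.34515 − (-0.00042)/(-0.40964) = 0.34412

0.344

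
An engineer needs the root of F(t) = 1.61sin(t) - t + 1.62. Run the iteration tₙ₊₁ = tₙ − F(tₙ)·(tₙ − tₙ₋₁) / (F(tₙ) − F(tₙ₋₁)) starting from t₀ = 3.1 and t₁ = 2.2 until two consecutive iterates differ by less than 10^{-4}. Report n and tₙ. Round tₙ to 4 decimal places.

F(3.1) = -1.413055, F(2.2) = 0.721679
t₂ = 2.200000 − 0.721679·(-0.900000)/(2.134734) = 2.504259;  |Δ| = 0.304259
F(2.504259) = 0.073780
t₃ = 2.504259 − 0.073780·(0.304259)/(-0.647899) = 2.538906;  |Δ| = 0.034648
F(2.538906) = -0.006265
t₄ = 2.538906 − (-0.006265)·(0.034648)/(-0.080045) = 2.536194;  |Δ| = 0.002712
F(2.536194) = 0.000040
t₅ = 2.536194 − 0.000040·(-0.002712)/(0.006306) = 2.536212;  |Δ| = 0.000017
|t₅ − t₄| = 0.000017 < 10^{-4}

n = 5, tₙ = 2.5362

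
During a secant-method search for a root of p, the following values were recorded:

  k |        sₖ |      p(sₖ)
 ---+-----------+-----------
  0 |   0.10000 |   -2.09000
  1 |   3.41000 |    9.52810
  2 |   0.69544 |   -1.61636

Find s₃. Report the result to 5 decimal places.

1.08915

s₃ = 0.69544 − (-1.61636)·(0.69544 − 3.41000) / (-1.61636 − 9.52810)
   = 0.69544 − (4.3877062)/(-11.1444600) = 1.0891519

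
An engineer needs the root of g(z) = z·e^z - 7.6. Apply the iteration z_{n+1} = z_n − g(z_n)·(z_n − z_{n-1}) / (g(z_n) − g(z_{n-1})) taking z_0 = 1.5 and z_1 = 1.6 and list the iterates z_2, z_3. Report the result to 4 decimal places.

1.5730, 1.5743

g(1.5) = -0.877466, g(1.6) = 0.324852
z_2 = 1.600000 − 0.324852·(1.600000 − 1.500000) / (0.324852 − (-0.877466)) = 1.600000 − (0.032485)/(1.202318) = 1.572981
g(1.572981) = -0.016659
z_3 = 1.572981 − (-0.016659)·(1.572981 − 1.600000) / (-0.016659 − 0.324852) = 1.572981 − (0.000450)/(-0.341511) = 1.574299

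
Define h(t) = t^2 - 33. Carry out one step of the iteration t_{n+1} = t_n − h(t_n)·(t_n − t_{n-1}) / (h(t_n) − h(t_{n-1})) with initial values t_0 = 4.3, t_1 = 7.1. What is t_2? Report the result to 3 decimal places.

5.573

h(4.3) = -14.51000, h(7.1) = 17.41000
t_2 = 7.10000 − 17.41000·(7.10000 − 4.30000) / (17.41000 − (-14.51000)) = 7.10000 − (48.74800)/(31.92000) = 5.57281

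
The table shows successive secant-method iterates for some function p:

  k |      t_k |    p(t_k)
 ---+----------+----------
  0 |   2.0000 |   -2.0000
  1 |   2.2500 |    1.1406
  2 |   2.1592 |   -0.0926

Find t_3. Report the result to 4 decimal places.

2.1660

t_3 = 2.1592 − (-0.0926)·(2.1592 − 2.2500) / (-0.0926 − 1.1406)
   = 2.1592 − (0.008408)/(-1.233200) = 2.166018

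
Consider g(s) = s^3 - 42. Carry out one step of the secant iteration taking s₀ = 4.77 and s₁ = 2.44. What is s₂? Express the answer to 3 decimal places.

g(4.77) = 66.53133, g(2.44) = -27.47322
s₂ = 2.44000 − (-27.47322)·(2.44000 − 4.77000) / (-27.47322 − 66.53133) = 2.44000 − (64.01259)/(-94.00455) = 3.12095

3.121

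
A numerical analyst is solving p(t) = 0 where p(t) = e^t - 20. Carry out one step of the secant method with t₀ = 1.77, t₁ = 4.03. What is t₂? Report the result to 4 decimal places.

2.4037

p(1.77) = -14.129147, p(4.03) = 36.260911
t₂ = 4.030000 − 36.260911·(4.030000 − 1.770000) / (36.260911 − (-14.129147)) = 4.030000 − (81.949659)/(50.390058) = 2.403694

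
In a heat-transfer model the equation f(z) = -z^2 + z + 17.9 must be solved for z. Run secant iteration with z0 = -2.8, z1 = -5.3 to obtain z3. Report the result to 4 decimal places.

f(-2.8) = 7.260000, f(-5.3) = -15.490000
z2 = -5.300000 − (-15.490000)·(-5.300000 − (-2.800000)) / (-15.490000 − 7.260000) = -5.300000 − (38.725000)/(-22.750000) = -3.597802
f(-3.597802) = 1.358017
z3 = -3.597802 − 1.358017·(-3.597802 − (-5.300000)) / (1.358017 − (-15.490000)) = -3.597802 − (2.311614)/(16.848017) = -3.735006

-3.7350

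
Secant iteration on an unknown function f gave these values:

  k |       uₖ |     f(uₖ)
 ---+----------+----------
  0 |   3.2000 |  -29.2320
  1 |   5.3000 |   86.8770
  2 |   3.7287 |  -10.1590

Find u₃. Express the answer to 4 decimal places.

u₃ = 3.7287 − (-10.1590)·(3.7287 − 5.3000) / (-10.1590 − 86.8770)
   = 3.7287 − (15.962837)/(-97.036000) = 3.893204

3.8932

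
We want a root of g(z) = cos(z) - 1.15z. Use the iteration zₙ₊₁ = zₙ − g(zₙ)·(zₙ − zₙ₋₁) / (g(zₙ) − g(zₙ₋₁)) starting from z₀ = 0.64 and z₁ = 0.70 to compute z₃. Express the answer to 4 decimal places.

g(0.64) = 0.066096, g(0.70) = -0.040158
z₂ = 0.700000 − (-0.040158)·(0.700000 − 0.640000) / (-0.040158 − 0.066096) = 0.700000 − (-0.002409)/(-0.106254) = 0.677323
g(0.677323) = 0.000331
z₃ = 0.677323 − 0.000331·(0.677323 − 0.700000) / (0.000331 − (-0.040158)) = 0.677323 − (-0.000008)/(0.040489) = 0.677509

0.6775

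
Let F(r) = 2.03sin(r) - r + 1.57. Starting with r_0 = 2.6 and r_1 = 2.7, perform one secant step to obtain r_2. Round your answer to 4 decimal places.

F(2.6) = 0.016468, F(2.7) = -0.262419
r_2 = 2.700000 − (-0.262419)·(2.700000 − 2.600000) / (-0.262419 − 0.016468) = 2.700000 − (-0.026242)/(-0.278887) = 2.605905

2.6059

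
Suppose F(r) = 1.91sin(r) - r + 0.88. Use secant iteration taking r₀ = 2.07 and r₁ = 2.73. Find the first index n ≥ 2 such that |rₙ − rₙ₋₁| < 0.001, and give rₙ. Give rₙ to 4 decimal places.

F(2.07) = 0.486911, F(2.73) = -1.085867
r₂ = 2.730000 − (-1.085867)·(0.660000)/(-1.572779) = 2.274327;  |Δ| = 0.455673
F(2.274327) = 0.062168
r₃ = 2.274327 − 0.062168·(-0.455673)/(1.148035) = 2.299003;  |Δ| = 0.024675
F(2.299003) = 0.006563
r₄ = 2.299003 − 0.006563·(0.024675)/(-0.055605) = 2.301915;  |Δ| = 0.002912
F(2.301915) = -0.000058
r₅ = 2.301915 − (-0.000058)·(0.002912)/(-0.006621) = 2.301890;  |Δ| = 0.000025
|r₅ − r₄| = 0.000025 < 0.001

n = 5, rₙ = 2.3019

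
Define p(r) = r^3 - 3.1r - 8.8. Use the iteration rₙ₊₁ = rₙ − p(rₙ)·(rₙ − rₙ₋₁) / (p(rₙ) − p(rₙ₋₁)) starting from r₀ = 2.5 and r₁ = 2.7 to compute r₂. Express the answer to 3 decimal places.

2.554

p(2.5) = -0.92500, p(2.7) = 2.51300
r₂ = 2.70000 − 2.51300·(2.70000 − 2.50000) / (2.51300 − (-0.92500)) = 2.70000 − (0.50260)/(3.43800) = 2.55381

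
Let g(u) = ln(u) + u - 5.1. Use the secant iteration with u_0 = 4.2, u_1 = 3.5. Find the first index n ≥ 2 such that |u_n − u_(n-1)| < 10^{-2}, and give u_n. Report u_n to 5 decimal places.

n = 3, u_n = 3.77234

g(4.2) = 0.5350845, g(3.5) = -0.3472370
u_2 = 3.5000000 − (-0.3472370)·(-0.7000000)/(-0.8823216) = 3.7754845;  |Δ| = 0.2754845
g(3.7754845) = 0.0040132
u_3 = 3.7754845 − 0.0040132·(0.2754845)/(0.3512503) = 3.7723369;  |Δ| = 0.0031476
|u_3 − u_2| = 0.0031476 < 10^{-2}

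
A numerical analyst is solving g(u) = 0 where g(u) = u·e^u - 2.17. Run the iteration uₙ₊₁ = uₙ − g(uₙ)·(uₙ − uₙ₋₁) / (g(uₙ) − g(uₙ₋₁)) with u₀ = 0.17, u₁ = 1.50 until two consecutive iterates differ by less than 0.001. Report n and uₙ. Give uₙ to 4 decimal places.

g(0.17) = -1.968498, g(1.50) = 4.552534
u₂ = 1.500000 − 4.552534·(1.330000)/(6.521032) = 0.571486;  |Δ| = 0.928514
g(0.571486) = -1.157958
u₃ = 0.571486 − (-1.157958)·(-0.928514)/(-5.710491) = 0.759767;  |Δ| = 0.188282
g(0.759767) = -0.545785
u₄ = 0.759767 − (-0.545785)·(0.188282)/(0.612172) = 0.927631;  |Δ| = 0.167863
g(0.927631) = 0.175525
u₅ = 0.927631 − 0.175525·(0.167863)/(0.721310) = 0.886783;  |Δ| = 0.040848
g(0.886783) = -0.017506
u₆ = 0.886783 − (-0.017506)·(-0.040848)/(-0.193031) = 0.890487;  |Δ| = 0.003705
g(0.890487) = -0.000492
u₇ = 0.890487 − (-0.000492)·(0.003705)/(0.017014) = 0.890594;  |Δ| = 0.000107
|u₇ − u₆| = 0.000107 < 0.001

n = 7, uₙ = 0.8906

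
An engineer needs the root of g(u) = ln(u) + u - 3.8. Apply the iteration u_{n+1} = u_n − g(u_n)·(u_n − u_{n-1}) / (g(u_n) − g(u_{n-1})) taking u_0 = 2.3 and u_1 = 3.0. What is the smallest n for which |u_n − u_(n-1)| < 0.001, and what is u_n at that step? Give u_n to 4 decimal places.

n = 4, u_n = 2.7782

g(2.3) = -0.667091, g(3.0) = 0.298612
u_2 = 3.000000 − 0.298612·(0.700000)/(0.965703) = 2.783548;  |Δ| = 0.216452
g(2.783548) = 0.007274
u_3 = 2.783548 − 0.007274·(-0.216452)/(-0.291338) = 2.778143;  |Δ| = 0.005404
g(2.778143) = -0.000074
u_4 = 2.778143 − (-0.000074)·(-0.005404)/(-0.007348) = 2.778198;  |Δ| = 0.000054
|u_4 − u_3| = 0.000054 < 0.001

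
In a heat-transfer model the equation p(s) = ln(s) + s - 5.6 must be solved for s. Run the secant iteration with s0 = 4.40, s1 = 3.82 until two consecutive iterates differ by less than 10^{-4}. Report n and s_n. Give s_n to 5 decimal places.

n = 4, s_n = 4.17168

p(4.40) = 0.2816045, p(3.82) = -0.4397496
s2 = 3.8200000 − (-0.4397496)·(-0.5800000)/(-0.7213541) = 4.1735777;  |Δ| = 0.3535777
p(4.1735777) = 0.0023514
s3 = 4.1735777 − 0.0023514·(0.3535777)/(0.4421009) = 4.1716972;  |Δ| = 0.0018805
p(4.1716972) = 0.0000201
s4 = 4.1716972 − 0.0000201·(-0.0018805)/(-0.0023312) = 4.1716809;  |Δ| = 0.0000162
|s4 − s3| = 0.0000162 < 10^{-4}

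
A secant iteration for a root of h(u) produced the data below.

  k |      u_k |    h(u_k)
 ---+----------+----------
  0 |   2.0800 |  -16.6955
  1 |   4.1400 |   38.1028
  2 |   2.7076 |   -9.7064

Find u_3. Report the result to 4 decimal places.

u_3 = 2.7076 − (-9.7064)·(2.7076 − 4.1400) / (-9.7064 − 38.1028)
   = 2.7076 − (13.903447)/(-47.809200) = 2.998411

2.9984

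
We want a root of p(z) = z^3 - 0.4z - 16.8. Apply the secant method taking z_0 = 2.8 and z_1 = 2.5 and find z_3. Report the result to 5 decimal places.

p(2.8) = 4.0320000, p(2.5) = -2.1750000
z_2 = 2.5000000 − (-2.1750000)·(2.5000000 − 2.8000000) / (-2.1750000 − 4.0320000) = 2.5000000 − (0.6525000)/(-6.2070000) = 2.6051232
p(2.6051232) = -0.1619450
z_3 = 2.6051232 − (-0.1619450)·(2.6051232 − 2.5000000) / (-0.1619450 − (-2.1750000)) = 2.6051232 − (-0.0170242)/(2.0130550) = 2.6135801

2.61358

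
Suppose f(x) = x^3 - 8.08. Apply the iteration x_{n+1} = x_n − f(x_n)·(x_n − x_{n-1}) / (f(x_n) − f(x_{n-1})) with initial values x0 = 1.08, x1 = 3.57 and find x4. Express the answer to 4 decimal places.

f(1.08) = -6.820288, f(3.57) = 37.419293
x2 = 3.570000 − 37.419293·(3.570000 − 1.080000) / (37.419293 − (-6.820288)) = 3.570000 − (93.174040)/(44.239581) = 1.463876
f(1.463876) = -4.943011
x3 = 1.463876 − (-4.943011)·(1.463876 − 3.570000) / (-4.943011 − 37.419293) = 1.463876 − (10.410594)/(-42.362304) = 1.709627
f(1.709627) = -3.083056
x4 = 1.709627 − (-3.083056)·(1.709627 − 1.463876) / (-3.083056 − (-4.943011)) = 1.709627 − (-0.757665)/(1.859955) = 2.116984

2.1170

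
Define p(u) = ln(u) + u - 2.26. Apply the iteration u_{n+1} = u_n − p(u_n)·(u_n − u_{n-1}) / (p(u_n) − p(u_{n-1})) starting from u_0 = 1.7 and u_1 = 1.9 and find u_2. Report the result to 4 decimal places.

1.7189

p(1.7) = -0.029372, p(1.9) = 0.281854
u_2 = 1.900000 − 0.281854·(1.900000 − 1.700000) / (0.281854 − (-0.029372)) = 1.900000 − (0.056371)/(0.311226) = 1.718875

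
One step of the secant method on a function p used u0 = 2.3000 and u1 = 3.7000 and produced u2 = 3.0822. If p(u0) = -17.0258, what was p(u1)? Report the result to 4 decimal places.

The secant line through (2.3000, -17.0258) and (3.7000, p(u1)) crosses zero at u2 = 3.0822.
So (2.3000, -17.0258), (3.7000, p(u1)), (3.0822, 0) are collinear:
p(u1) = -17.0258 · (3.7000 − 3.0822) / (2.3000 − 3.0822) = -17.0258 · (0.617800)/(-0.782200) = 13.447378

13.4474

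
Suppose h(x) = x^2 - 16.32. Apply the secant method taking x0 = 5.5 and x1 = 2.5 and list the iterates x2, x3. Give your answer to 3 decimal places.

3.759, 4.109

h(5.5) = 13.93000, h(2.5) = -10.07000
x2 = 2.50000 − (-10.07000)·(2.50000 − 5.50000) / (-10.07000 − 13.93000) = 2.50000 − (30.21000)/(-24.00000) = 3.75875
h(3.75875) = -2.19180
x3 = 3.75875 − (-2.19180)·(3.75875 − 2.50000) / (-2.19180 − (-10.07000)) = 3.75875 − (-2.75893)/(7.87820) = 4.10895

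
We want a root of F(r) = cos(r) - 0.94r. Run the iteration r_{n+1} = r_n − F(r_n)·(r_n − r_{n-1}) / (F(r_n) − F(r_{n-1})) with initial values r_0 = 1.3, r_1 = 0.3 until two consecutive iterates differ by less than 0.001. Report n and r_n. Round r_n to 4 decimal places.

n = 5, r_n = 0.7664

F(1.3) = -0.954501, F(0.3) = 0.673336
r_2 = 0.300000 − 0.673336·(-1.000000)/(1.627838) = 0.713639;  |Δ| = 0.413639
F(0.713639) = 0.085165
r_3 = 0.713639 − 0.085165·(0.413639)/(-0.588172) = 0.773532;  |Δ| = 0.059893
F(0.773532) = -0.011672
r_4 = 0.773532 − (-0.011672)·(0.059893)/(-0.096837) = 0.766313;  |Δ| = 0.007219
F(0.766313) = 0.000139
r_5 = 0.766313 − 0.000139·(-0.007219)/(0.011811) = 0.766397;  |Δ| = 0.000085
|r_5 − r_4| = 0.000085 < 0.001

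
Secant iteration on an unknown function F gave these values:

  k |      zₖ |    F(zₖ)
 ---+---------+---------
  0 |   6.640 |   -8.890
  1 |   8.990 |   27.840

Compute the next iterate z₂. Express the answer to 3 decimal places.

7.209

z₂ = 8.990 − 27.840·(8.990 − 6.640) / (27.840 − (-8.890))
   = 8.990 − (65.42400)/(36.73000) = 7.20879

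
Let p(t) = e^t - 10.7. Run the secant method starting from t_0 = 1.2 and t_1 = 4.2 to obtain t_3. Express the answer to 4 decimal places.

1.8056

p(1.2) = -7.379883, p(4.2) = 55.986331
t_2 = 4.200000 − 55.986331·(4.200000 − 1.200000) / (55.986331 − (-7.379883)) = 4.200000 − (167.958993)/(63.366214) = 1.549392
p(1.549392) = -5.991393
t_3 = 1.549392 − (-5.991393)·(1.549392 − 4.200000) / (-5.991393 − 55.986331) = 1.549392 − (15.880835)/(-61.977724) = 1.805627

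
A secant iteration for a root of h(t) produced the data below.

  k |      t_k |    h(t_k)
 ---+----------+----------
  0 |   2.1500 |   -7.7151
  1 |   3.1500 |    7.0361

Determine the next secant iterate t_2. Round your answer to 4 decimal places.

2.6730

t_2 = 3.1500 − 7.0361·(3.1500 − 2.1500) / (7.0361 − (-7.7151))
   = 3.1500 − (7.036100)/(14.751200) = 2.673015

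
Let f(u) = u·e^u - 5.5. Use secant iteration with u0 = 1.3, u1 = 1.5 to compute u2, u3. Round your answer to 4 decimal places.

1.3748, 1.3810

f(1.3) = -0.729914, f(1.5) = 1.222534
u2 = 1.500000 − 1.222534·(1.500000 − 1.300000) / (1.222534 − (-0.729914)) = 1.500000 − (0.244507)/(1.952448) = 1.374769
f(1.374769) = -0.063938
u3 = 1.374769 − (-0.063938)·(1.374769 − 1.500000) / (-0.063938 − 1.222534) = 1.374769 − (0.008007)/(-1.286471) = 1.380993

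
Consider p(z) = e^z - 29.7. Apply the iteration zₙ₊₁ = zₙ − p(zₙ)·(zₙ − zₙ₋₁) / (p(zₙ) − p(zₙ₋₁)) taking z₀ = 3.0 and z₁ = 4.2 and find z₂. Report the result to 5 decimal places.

p(3.0) = -9.6144631, p(4.2) = 36.9863310
z₂ = 4.2000000 − 36.9863310·(4.2000000 − 3.0000000) / (36.9863310 − (-9.6144631)) = 4.2000000 − (44.3835972)/(46.6007941) = 3.2475785

3.24758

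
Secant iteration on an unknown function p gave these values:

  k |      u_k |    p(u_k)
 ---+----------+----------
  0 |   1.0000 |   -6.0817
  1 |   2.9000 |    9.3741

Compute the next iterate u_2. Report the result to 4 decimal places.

u_2 = 2.9000 − 9.3741·(2.9000 − 1.0000) / (9.3741 − (-6.0817))
   = 2.9000 − (17.810790)/(15.455800) = 1.747631

1.7476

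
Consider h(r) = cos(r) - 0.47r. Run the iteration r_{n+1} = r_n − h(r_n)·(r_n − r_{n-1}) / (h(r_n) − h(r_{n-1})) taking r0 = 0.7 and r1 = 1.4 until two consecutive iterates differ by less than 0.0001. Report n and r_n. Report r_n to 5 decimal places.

n = 5, r_n = 1.05304

h(0.7) = 0.4358422, h(1.4) = -0.4880329
r2 = 1.4000000 − (-0.4880329)·(0.7000000)/(-0.9238750) = 1.0302281;  |Δ| = 0.3697719
h(1.0302281) = 0.0304160
r3 = 1.0302281 − 0.0304160·(-0.3697719)/(0.5184489) = 1.0519217;  |Δ| = 0.0216935
h(1.0519217) = 0.0015000
r4 = 1.0519217 − 0.0015000·(0.0216935)/(-0.0289160) = 1.0530470;  |Δ| = 0.0011254
h(1.0530470) = -0.0000064
r5 = 1.0530470 − (-0.0000064)·(0.0011254)/(-0.0015065) = 1.0530422;  |Δ| = 0.0000048
|r5 − r4| = 0.0000048 < 0.0001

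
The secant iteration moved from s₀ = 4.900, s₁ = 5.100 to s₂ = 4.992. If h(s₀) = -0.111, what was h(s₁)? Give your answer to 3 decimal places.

The secant line through (4.900, -0.111) and (5.100, h(s₁)) crosses zero at s₂ = 4.992.
So (4.900, -0.111), (5.100, h(s₁)), (4.992, 0) are collinear:
h(s₁) = -0.111 · (5.100 − 4.992) / (4.900 − 4.992) = -0.111 · (0.10800)/(-0.09200) = 0.13030

0.130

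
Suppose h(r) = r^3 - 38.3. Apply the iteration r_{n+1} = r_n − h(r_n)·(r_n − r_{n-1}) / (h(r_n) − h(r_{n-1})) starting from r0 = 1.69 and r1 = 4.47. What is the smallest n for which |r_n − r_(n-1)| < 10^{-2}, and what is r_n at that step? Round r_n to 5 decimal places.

n = 6, r_n = 3.37078

h(1.69) = -33.4731910, h(4.47) = 51.0146230
r2 = 4.4700000 − 51.0146230·(2.7800000)/(84.4878140) = 2.7914070;  |Δ| = 1.6785930
h(2.7914070) = -16.5494874
r3 = 2.7914070 − (-16.5494874)·(-1.6785930)/(-67.5641104) = 3.2025699;  |Δ| = 0.4111629
h(3.2025699) = -5.4529898
r4 = 3.2025699 − (-5.4529898)·(0.4111629)/(11.0964976) = 3.4046216;  |Δ| = 0.2020518
h(3.4046216) = 1.1644967
r5 = 3.4046216 − 1.1644967·(0.2020518)/(6.6174864) = 3.3690661;  |Δ| = 0.0355556
h(3.3690661) = -0.0590581
r6 = 3.3690661 − (-0.0590581)·(-0.0355556)/(-1.2235548) = 3.3707822;  |Δ| = 0.0017162
|r6 − r5| = 0.0017162 < 10^{-2}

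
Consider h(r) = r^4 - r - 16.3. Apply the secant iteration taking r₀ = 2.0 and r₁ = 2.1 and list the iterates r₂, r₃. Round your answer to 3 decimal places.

h(2.0) = -2.30000, h(2.1) = 1.04810
r₂ = 2.10000 − 1.04810·(2.10000 − 2.00000) / (1.04810 − (-2.30000)) = 2.10000 − (0.10481)/(3.34810) = 2.06870
h(2.06870) = -0.05456
r₃ = 2.06870 − (-0.05456)·(2.06870 − 2.10000) / (-0.05456 − 1.04810) = 2.06870 − (0.00171)/(-1.10266) = 2.07024

2.069, 2.070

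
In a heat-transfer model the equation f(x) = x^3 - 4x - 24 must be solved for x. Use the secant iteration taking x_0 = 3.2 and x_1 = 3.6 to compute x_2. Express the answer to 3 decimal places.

3.331

f(3.2) = -4.03200, f(3.6) = 8.25600
x_2 = 3.60000 − 8.25600·(3.60000 − 3.20000) / (8.25600 − (-4.03200)) = 3.60000 − (3.30240)/(12.28800) = 3.33125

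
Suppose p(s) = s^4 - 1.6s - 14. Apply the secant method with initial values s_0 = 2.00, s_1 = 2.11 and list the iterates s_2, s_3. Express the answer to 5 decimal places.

p(2.00) = -1.2000000, p(2.11) = 2.4451944
s_2 = 2.1100000 − 2.4451944·(2.1100000 − 2.0000000) / (2.4451944 − (-1.2000000)) = 2.1100000 − (0.2689714)/(3.6451944) = 2.0362121
p(2.0362121) = -0.0673002
s_3 = 2.0362121 − (-0.0673002)·(2.0362121 − 2.1100000) / (-0.0673002 − 2.4451944) = 2.0362121 − (0.0049659)/(-2.5124947) = 2.0381886

2.03621, 2.03819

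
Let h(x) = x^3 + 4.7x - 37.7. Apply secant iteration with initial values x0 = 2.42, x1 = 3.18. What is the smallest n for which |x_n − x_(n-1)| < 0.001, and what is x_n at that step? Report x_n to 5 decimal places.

n = 5, x_n = 2.88931

h(2.42) = -12.1535120, h(3.18) = 9.4034320
x2 = 3.1800000 − 9.4034320·(0.7600000)/(21.5569440) = 2.8484777;  |Δ| = 0.3315223
h(2.8484777) = -1.2001055
x3 = 2.8484777 − (-1.2001055)·(-0.3315223)/(-10.6035375) = 2.8859993;  |Δ| = 0.0375216
h(2.8859993) = -0.0983390
x4 = 2.8859993 − (-0.0983390)·(0.0375216)/(1.1017666) = 2.8893483;  |Δ| = 0.0033490
h(2.8893483) = 0.0011804
x5 = 2.8893483 − 0.0011804·(0.0033490)/(0.0995194) = 2.8893086;  |Δ| = 0.0000397
|x5 − x4| = 0.0000397 < 0.001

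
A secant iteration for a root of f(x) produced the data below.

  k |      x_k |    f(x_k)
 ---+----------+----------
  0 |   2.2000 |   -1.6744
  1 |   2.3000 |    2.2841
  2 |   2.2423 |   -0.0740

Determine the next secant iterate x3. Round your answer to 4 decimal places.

x3 = 2.2423 − (-0.0740)·(2.2423 − 2.3000) / (-0.0740 − 2.2841)
   = 2.2423 − (0.004270)/(-2.358100) = 2.244111

2.2441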